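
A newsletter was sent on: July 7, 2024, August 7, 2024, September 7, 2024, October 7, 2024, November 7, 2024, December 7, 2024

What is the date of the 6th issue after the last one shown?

The day-of-month is always 7 (31, 31, 30, 31, 30 days between events).
So this recurs on the 7th of each month.
January 2025: January 7, 2025.
February 2025: February 7, 2025.
March 2025: March 7, 2025.
April 2025: April 7, 2025.
May 2025: May 7, 2025.
Next: June 2025 → June 7, 2025.

June 7, 2025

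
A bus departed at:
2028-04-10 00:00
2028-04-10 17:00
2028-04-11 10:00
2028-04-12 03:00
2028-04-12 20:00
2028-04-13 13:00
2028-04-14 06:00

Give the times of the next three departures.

The interval is a steady 17 hours (17, 17, 17, 17, 17, 17).
2028-04-14 06:00 + 17 h = 2028-04-14 23:00.
2028-04-14 23:00 + 17 h = 2028-04-15 16:00.
2028-04-15 16:00 + 17 h = 2028-04-16 09:00.

2028-04-14 23:00, 2028-04-15 16:00, 2028-04-16 09:00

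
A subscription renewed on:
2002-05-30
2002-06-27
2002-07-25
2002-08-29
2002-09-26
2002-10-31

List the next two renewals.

2002-11-28, 2002-12-26

Every date is a Thursday; gaps 28, 28, 35, 28, 35 days.
Each is the last Thursday of its month (at least one falls on the 29th or later, ruling out '4th Thursday').
Last Thursday of November 2002: 2002-11-28.
December 2002 ends with Thursday 2002-12-26.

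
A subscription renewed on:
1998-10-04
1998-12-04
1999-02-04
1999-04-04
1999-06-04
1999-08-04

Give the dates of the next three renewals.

1999-10-04, 1999-12-04, 2000-02-04

The day-of-month is always 4 (61, 62, 59, 61, 61 days between events).
So this recurs on the 4th of every 2 months.
October 1999: 1999-10-04.
December 1999: 1999-12-04.
February 2000: 2000-02-04.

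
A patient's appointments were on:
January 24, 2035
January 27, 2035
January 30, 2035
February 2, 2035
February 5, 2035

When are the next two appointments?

Every event comes 3 days after the last (3, 3, 3, 3).
February 5, 2035 + 3 days = February 8, 2035.
February 8, 2035 + 3 days = February 11, 2035.

February 8, 2035; February 11, 2035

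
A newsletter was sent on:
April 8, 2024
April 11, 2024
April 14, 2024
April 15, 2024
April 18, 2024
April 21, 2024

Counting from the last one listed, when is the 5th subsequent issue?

The gap pattern 3, 3, 1, 3, 3 repeats every 3 events.
These are the Mondays, Thursdays and Sundays of each week.
The following Monday is April 22, 2024.
Next Thursday: April 25, 2024.
The following Sunday is April 28, 2024.
The following Monday is April 29, 2024.
The following Thursday is May 2, 2024.

May 2, 2024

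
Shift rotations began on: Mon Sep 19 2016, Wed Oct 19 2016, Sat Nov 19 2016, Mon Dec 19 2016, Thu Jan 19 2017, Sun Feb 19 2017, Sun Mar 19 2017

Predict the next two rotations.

Wed Apr 19 2017, Fri May 19 2017

Gaps: 30, 31, 30, 31, 31, 28 days — not constant. Every event is on the 19th of the month.
Pattern: the 19th of each month.
April 2017: Wed Apr 19 2017.
Next: May 2017 → Fri May 19 2017.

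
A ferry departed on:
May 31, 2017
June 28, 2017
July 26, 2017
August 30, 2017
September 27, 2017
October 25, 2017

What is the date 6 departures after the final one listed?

All Wednesdays; the gaps (28, 28, 35, 28, 28) vary with month length.
This is the last Wednesday of each month.
Last Wednesday of November 2017: November 29, 2017.
Last Wednesday of December 2017: December 27, 2017.
Last Wednesday of January 2018: January 31, 2018.
Last Wednesday of February 2018: February 28, 2018.
March 2018 ends with Wednesday March 28, 2018.
Last Wednesday of April 2018: April 25, 2018.

April 25, 2018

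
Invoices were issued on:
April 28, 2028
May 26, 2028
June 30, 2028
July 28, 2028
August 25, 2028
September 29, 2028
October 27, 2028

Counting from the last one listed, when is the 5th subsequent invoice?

March 30, 2029

All Fridays; the gaps (28, 35, 28, 28, 35, 28) vary with month length.
This is the last Friday of each month.
November 2028 ends with Friday November 24, 2028.
December 2028 ends with Friday December 29, 2028.
Last Friday of January 2029: January 26, 2029.
February 2029 ends with Friday February 23, 2029.
Last Friday of March 2029: March 30, 2029.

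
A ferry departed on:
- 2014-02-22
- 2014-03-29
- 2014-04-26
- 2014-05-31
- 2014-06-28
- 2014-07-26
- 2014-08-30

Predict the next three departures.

2014-09-27, 2014-10-25, 2014-11-29

All Saturdays; the gaps (35, 28, 35, 28, 28, 35) vary with month length.
This is the last Saturday of each month.
Last Saturday of September 2014: 2014-09-27.
Last Saturday of October 2014: 2014-10-25.
Last Saturday of November 2014: 2014-11-29.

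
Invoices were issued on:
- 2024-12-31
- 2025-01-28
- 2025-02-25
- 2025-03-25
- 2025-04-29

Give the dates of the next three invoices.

These are Tuesdays with 28, 28, 28, 35-day gaps.
Each is the final Tuesday of its month — 2024-12-31 is past the 28th, so '4th Tuesday' doesn't fit.
Last Tuesday of May 2025: 2025-05-27.
June 2025 ends with Tuesday 2025-06-24.
July 2025 ends with Tuesday 2025-07-29.

2025-05-27, 2025-06-24, 2025-07-29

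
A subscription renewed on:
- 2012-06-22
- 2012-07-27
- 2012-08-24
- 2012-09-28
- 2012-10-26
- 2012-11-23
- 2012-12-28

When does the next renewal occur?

Gaps: 35, 28, 35, 28, 28, 35 days — a mix of 28 and 35. Every date is a Friday.
Each is the 4th Friday of its month.
January 2013 — 4th Friday is 2013-01-25.

2013-01-25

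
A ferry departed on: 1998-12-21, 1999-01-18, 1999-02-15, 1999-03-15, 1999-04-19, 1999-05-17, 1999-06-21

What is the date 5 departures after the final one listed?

All dates are Mondays, 28, 28, 28, 35, 28, 35 days apart.
Specifically, the 3rd Monday of each month.
July 1999 — 3rd Monday is 1999-07-19.
August 1999 — 3rd Monday is 1999-08-16.
September 1999 — 3rd Monday is 1999-09-20.
October 1999 — 3rd Monday is 1999-10-18.
November 1999 — 3rd Monday is 1999-11-15.

1999-11-15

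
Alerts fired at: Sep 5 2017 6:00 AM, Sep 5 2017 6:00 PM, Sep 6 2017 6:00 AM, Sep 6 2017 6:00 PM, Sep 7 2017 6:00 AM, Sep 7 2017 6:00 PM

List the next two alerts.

Gaps: 12, 12, 12, 12, 12 hours — each event is 12 hours after the previous one.
Sep 7 2017 6:00 PM + 12 h = Sep 8 2017 6:00 AM.
Sep 8 2017 6:00 AM + 12 h = Sep 8 2017 6:00 PM.

Sep 8 2017 6:00 AM, Sep 8 2017 6:00 PM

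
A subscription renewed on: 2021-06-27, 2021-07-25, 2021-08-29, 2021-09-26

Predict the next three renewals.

2021-10-31, 2021-11-28, 2021-12-26

These are Sundays with 28, 35, 28-day gaps.
Each is the final Sunday of its month — 2021-08-29 is past the 28th, so '4th Sunday' doesn't fit.
Last Sunday of October 2021: 2021-10-31.
Last Sunday of November 2021: 2021-11-28.
Last Sunday of December 2021: 2021-12-26.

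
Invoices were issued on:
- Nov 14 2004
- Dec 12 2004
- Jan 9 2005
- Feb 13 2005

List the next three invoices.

Mar 13 2005, Apr 10 2005, May 8 2005

Gaps: 28, 28, 35 days — a mix of 28 and 35. Every date is a Sunday.
Each is the 2nd Sunday of its month.
March 2005 — 2nd Sunday is Mar 13 2005.
April 2005 — 2nd Sunday is Apr 10 2005.
May 2005 — 2nd Sunday is May 8 2005.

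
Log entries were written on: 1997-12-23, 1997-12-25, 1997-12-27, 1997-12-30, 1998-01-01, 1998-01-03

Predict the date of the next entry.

1998-01-06

Gaps: 2, 2, 3, 2, 2 days — not constant, but cyclic with period 3.
The events fall on every Tuesday, Thursday and Saturday.
Next Tuesday: 1998-01-06.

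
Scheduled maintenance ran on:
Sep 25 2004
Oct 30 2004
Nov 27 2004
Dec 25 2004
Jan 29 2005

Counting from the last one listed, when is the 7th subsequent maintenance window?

Aug 27 2005

Every date is a Saturday; gaps 35, 28, 28, 35 days.
Each is the last Saturday of its month (at least one falls on the 29th or later, ruling out '4th Saturday').
Last Saturday of February 2005: Feb 26 2005.
March 2005 ends with Saturday Mar 26 2005.
April 2005 ends with Saturday Apr 30 2005.
Last Saturday of May 2005: May 28 2005.
June 2005 ends with Saturday Jun 25 2005.
Last Saturday of July 2005: Jul 30 2005.
August 2005 ends with Saturday Aug 27 2005.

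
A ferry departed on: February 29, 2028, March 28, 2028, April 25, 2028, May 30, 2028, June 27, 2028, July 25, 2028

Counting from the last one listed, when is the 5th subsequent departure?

December 26, 2028

Every date is a Tuesday; gaps 28, 28, 35, 28, 28 days.
Each is the last Tuesday of its month (at least one falls on the 29th or later, ruling out '4th Tuesday').
Last Tuesday of August 2028: August 29, 2028.
Last Tuesday of September 2028: September 26, 2028.
October 2028 ends with Tuesday October 31, 2028.
Last Tuesday of November 2028: November 28, 2028.
Last Tuesday of December 2028: December 26, 2028.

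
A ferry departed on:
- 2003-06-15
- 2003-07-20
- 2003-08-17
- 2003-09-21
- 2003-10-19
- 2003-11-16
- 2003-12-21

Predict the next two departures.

2004-01-18, 2004-02-15

Gaps: 35, 28, 35, 28, 28, 35 days — a mix of 28 and 35. Every date is a Sunday.
Each is the 3rd Sunday of its month.
3rd Sunday of January 2004: 2004-01-18.
3rd Sunday of February 2004: 2004-02-15.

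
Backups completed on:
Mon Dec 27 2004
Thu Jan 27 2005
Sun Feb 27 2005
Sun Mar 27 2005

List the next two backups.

Wed Apr 27 2005, Fri May 27 2005

The day-of-month is always 27 (31, 31, 28 days between events).
So this recurs on the 27th of each month.
April 2005: Wed Apr 27 2005.
Next: May 2005 → Fri May 27 2005.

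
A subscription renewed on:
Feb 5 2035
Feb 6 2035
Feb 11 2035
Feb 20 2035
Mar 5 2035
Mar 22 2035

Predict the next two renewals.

Apr 12 2035, May 7 2035

Gaps: 1, 5, 9, 13, 17 days — each gap is 4 larger than the previous one.
Next gap: 21 days. Mar 22 2035 + 21 days = Apr 12 2035.
Next gap: 25 days. Apr 12 2035 + 25 days = May 7 2035.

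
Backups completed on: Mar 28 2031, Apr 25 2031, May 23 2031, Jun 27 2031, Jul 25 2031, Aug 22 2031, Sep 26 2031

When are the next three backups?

Oct 24 2031, Nov 28 2031, Dec 26 2031

All dates are Fridays, 28, 28, 35, 28, 28, 35 days apart.
Specifically, the 4th Friday of each month.
4th Friday of October 2031: Oct 24 2031.
November 2031 — 4th Friday is Nov 28 2031.
4th Friday of December 2031: Dec 26 2031.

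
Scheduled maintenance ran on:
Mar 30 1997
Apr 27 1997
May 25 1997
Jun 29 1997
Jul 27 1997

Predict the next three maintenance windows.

These are Sundays with 28, 28, 35, 28-day gaps.
Each is the final Sunday of its month — Mar 30 1997 is past the 28th, so '4th Sunday' doesn't fit.
August 1997 ends with Sunday Aug 31 1997.
September 1997 ends with Sunday Sep 28 1997.
October 1997 ends with Sunday Oct 26 1997.

Aug 31 1997, Sep 28 1997, Oct 26 1997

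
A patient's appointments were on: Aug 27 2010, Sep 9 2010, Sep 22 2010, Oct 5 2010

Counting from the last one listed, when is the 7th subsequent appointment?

Jan 4 2011

Every event comes 13 days after the last (13, 13, 13).
Oct 5 2010 + 13 days = Oct 18 2010.
Oct 18 2010 + 13 days = Oct 31 2010.
Oct 31 2010 + 13 days = Nov 13 2010.
Nov 13 2010 + 13 days = Nov 26 2010.
Nov 26 2010 + 13 days = Dec 9 2010.
Dec 9 2010 + 13 days = Dec 22 2010.
Dec 22 2010 + 13 days = Jan 4 2011.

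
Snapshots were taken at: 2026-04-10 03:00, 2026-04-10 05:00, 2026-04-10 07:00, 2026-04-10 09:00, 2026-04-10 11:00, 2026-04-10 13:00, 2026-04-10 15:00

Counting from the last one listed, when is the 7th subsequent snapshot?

2026-04-11 05:00

Gaps: 2, 2, 2, 2, 2, 2 hours — each event is 2 hours after the previous one.
2026-04-10 15:00 + 2 h = 2026-04-10 17:00.
2026-04-10 17:00 + 2 h = 2026-04-10 19:00.
2026-04-10 19:00 + 2 h = 2026-04-10 21:00.
2026-04-10 21:00 + 2 h = 2026-04-10 23:00.
2026-04-10 23:00 + 2 h = 2026-04-11 01:00.
2026-04-11 01:00 + 2 h = 2026-04-11 03:00.
2026-04-11 03:00 + 2 h = 2026-04-11 05:00.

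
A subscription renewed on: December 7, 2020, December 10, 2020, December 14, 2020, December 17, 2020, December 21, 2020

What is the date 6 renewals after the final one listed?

January 11, 2021

Gaps: 3, 4, 3, 4 days — not constant, but cyclic with period 2.
The events fall on every Monday and Thursday.
Next Thursday: December 24, 2020.
Next Monday: December 28, 2020.
The following Thursday is December 31, 2020.
The following Monday is January 4, 2021.
Next Thursday: January 7, 2021.
The following Monday is January 11, 2021.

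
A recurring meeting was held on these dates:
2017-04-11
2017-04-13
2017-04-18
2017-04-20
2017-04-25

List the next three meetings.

Gaps: 2, 5, 2, 5 days — not constant, but cyclic with period 2.
The events fall on every Tuesday and Thursday.
Next Thursday: 2017-04-27.
The following Tuesday is 2017-05-02.
The following Thursday is 2017-05-04.

2017-04-27, 2017-05-02, 2017-05-04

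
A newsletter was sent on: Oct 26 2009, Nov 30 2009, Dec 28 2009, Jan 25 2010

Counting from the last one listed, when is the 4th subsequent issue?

May 31 2010

Every date is a Monday; gaps 35, 28, 28 days.
Each is the last Monday of its month (at least one falls on the 29th or later, ruling out '4th Monday').
February 2010 ends with Monday Feb 22 2010.
Last Monday of March 2010: Mar 29 2010.
Last Monday of April 2010: Apr 26 2010.
May 2010 ends with Monday May 31 2010.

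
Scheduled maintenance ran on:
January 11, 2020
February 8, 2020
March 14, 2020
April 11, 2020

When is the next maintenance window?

May 9, 2020

These are Saturdays at 28- or 35-day spacing (28, 35, 28).
The pattern: 2nd Saturday of the month.
May 2020 — 2nd Saturday is May 9, 2020.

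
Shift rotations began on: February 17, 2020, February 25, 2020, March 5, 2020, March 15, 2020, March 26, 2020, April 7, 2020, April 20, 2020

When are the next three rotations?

Intervals are 8, 9, 10, 11, 12, 13 days — an arithmetic progression with common difference 1.
Next gap: 14 days. April 20, 2020 + 14 days = May 4, 2020.
Next gap: 15 days. May 4, 2020 + 15 days = May 19, 2020.
Next gap: 16 days. May 19, 2020 + 16 days = June 4, 2020.

May 4, 2020; May 19, 2020; June 4, 2020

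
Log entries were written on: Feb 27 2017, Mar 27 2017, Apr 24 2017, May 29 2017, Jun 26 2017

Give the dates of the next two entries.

Jul 31 2017, Aug 28 2017

These are Mondays with 28, 28, 35, 28-day gaps.
Each is the final Monday of its month — May 29 2017 is past the 28th, so '4th Monday' doesn't fit.
July 2017 ends with Monday Jul 31 2017.
Last Monday of August 2017: Aug 28 2017.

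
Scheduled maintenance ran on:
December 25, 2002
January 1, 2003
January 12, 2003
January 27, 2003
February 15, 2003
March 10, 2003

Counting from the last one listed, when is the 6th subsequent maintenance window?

Intervals are 7, 11, 15, 19, 23 days — an arithmetic progression with common difference 4.
Next gap: 27 days. March 10, 2003 + 27 days = April 6, 2003.
Next gap: 31 days. April 6, 2003 + 31 days = May 7, 2003.
Next gap: 35 days. May 7, 2003 + 35 days = June 11, 2003.
Next gap: 39 days. June 11, 2003 + 39 days = July 20, 2003.
Next gap: 43 days. July 20, 2003 + 43 days = September 1, 2003.
Next gap: 47 days. September 1, 2003 + 47 days = October 18, 2003.

October 18, 2003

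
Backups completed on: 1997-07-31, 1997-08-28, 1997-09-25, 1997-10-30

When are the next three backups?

Every date is a Thursday; gaps 28, 28, 35 days.
Each is the last Thursday of its month (at least one falls on the 29th or later, ruling out '4th Thursday').
November 1997 ends with Thursday 1997-11-27.
December 1997 ends with Thursday 1997-12-25.
January 1998 ends with Thursday 1998-01-29.

1997-11-27, 1997-12-25, 1998-01-29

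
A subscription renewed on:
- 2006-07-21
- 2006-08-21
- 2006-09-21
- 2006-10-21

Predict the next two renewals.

The day-of-month is always 21 (31, 31, 30 days between events).
So this recurs on the 21st of each month.
November 2006: 2006-11-21.
December 2006: 2006-12-21.

2006-11-21, 2006-12-21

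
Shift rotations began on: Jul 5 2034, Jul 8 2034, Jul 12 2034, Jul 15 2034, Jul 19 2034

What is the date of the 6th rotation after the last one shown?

Aug 9 2034

Gaps: 3, 4, 3, 4 days — not constant, but cyclic with period 2.
The events fall on every Wednesday and Saturday.
The following Saturday is Jul 22 2034.
The following Wednesday is Jul 26 2034.
The following Saturday is Jul 29 2034.
The following Wednesday is Aug 2 2034.
The following Saturday is Aug 5 2034.
The following Wednesday is Aug 9 2034.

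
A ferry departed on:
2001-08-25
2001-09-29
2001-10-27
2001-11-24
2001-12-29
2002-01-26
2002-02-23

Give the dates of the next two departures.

2002-03-30, 2002-04-27

All Saturdays; the gaps (35, 28, 28, 35, 28, 28) vary with month length.
This is the last Saturday of each month.
Last Saturday of March 2002: 2002-03-30.
April 2002 ends with Saturday 2002-04-27.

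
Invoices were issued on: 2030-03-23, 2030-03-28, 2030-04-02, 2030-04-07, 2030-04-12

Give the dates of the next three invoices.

The spacing is 5, 5, 5, 5 days — always 5 days.
2030-04-12 + 5 days = 2030-04-17.
2030-04-17 + 5 days = 2030-04-22.
2030-04-22 + 5 days = 2030-04-27.

2030-04-17, 2030-04-22, 2030-04-27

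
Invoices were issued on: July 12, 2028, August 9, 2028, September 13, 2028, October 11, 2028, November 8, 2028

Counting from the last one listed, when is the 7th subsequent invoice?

All dates are Wednesdays, 28, 35, 28, 28 days apart.
Specifically, the 2nd Wednesday of each month.
2nd Wednesday of December 2028: December 13, 2028.
January 2029 — 2nd Wednesday is January 10, 2029.
February 2029 — 2nd Wednesday is February 14, 2029.
March 2029 — 2nd Wednesday is March 14, 2029.
April 2029 — 2nd Wednesday is April 11, 2029.
May 2029 — 2nd Wednesday is May 9, 2029.
2nd Wednesday of June 2029: June 13, 2029.

June 13, 2029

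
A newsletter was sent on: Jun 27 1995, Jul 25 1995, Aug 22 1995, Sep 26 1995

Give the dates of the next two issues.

Gaps: 28, 28, 35 days — a mix of 28 and 35. Every date is a Tuesday.
Each is the 4th Tuesday of its month.
4th Tuesday of October 1995: Oct 24 1995.
November 1995 — 4th Tuesday is Nov 28 1995.

Oct 24 1995, Nov 28 1995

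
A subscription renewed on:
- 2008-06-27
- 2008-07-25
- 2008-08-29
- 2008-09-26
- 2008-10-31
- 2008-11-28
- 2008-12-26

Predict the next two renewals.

2009-01-30, 2009-02-27

Every date is a Friday; gaps 28, 35, 28, 35, 28, 28 days.
Each is the last Friday of its month (at least one falls on the 29th or later, ruling out '4th Friday').
January 2009 ends with Friday 2009-01-30.
Last Friday of February 2009: 2009-02-27.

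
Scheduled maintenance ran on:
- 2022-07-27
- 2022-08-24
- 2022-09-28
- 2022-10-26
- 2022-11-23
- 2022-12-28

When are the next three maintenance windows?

All dates are Wednesdays, 28, 35, 28, 28, 35 days apart.
Specifically, the 4th Wednesday of each month.
January 2023 — 4th Wednesday is 2023-01-25.
4th Wednesday of February 2023: 2023-02-22.
March 2023 — 4th Wednesday is 2023-03-22.

2023-01-25, 2023-02-22, 2023-03-22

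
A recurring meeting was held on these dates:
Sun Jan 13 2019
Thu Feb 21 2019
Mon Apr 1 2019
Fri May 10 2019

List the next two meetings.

Tue Jun 18 2019, Sat Jul 27 2019

Gaps between consecutive events: 39, 39, 39 days — a constant 39-day interval.
Fri May 10 2019 + 39 days = Tue Jun 18 2019.
Tue Jun 18 2019 + 39 days = Sat Jul 27 2019.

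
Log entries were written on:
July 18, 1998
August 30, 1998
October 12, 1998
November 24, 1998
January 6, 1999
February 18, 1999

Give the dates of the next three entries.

April 2, 1999; May 15, 1999; June 27, 1999

Every event comes 43 days after the last (43, 43, 43, 43, 43).
February 18, 1999 + 43 days = April 2, 1999.
April 2, 1999 + 43 days = May 15, 1999.
May 15, 1999 + 43 days = June 27, 1999.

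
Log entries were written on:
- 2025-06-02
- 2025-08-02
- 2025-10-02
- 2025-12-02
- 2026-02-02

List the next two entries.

Each date is the 2nd; the gaps (61, 61, 61, 62) track the month lengths.
The rule is the 2nd of every 2 months.
April 2026: 2026-04-02.
Next: June 2026 → 2026-06-02.

2026-04-02, 2026-06-02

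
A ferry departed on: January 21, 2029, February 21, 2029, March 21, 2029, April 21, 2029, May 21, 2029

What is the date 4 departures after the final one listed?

September 21, 2029

Each date is the 21st; the gaps (31, 28, 31, 30) track the month lengths.
The rule is the 21st of each month.
June 2029: June 21, 2029.
July 2029: July 21, 2029.
Next: August 2029 → August 21, 2029.
Next: September 2029 → September 21, 2029.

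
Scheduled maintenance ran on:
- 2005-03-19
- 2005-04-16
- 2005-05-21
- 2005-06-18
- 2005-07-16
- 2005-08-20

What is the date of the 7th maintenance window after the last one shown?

These are Saturdays at 28- or 35-day spacing (28, 35, 28, 28, 35).
The pattern: 3rd Saturday of the month.
September 2005 — 3rd Saturday is 2005-09-17.
3rd Saturday of October 2005: 2005-10-15.
3rd Saturday of November 2005: 2005-11-19.
3rd Saturday of December 2005: 2005-12-17.
3rd Saturday of January 2006: 2006-01-21.
February 2006 — 3rd Saturday is 2006-02-18.
March 2006 — 3rd Saturday is 2006-03-18.

2006-03-18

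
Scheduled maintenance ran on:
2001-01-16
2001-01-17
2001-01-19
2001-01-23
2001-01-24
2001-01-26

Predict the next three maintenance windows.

Every event lands on a Tuesday or Wednesday or Friday (gaps cycle 1, 2, 4, 1, 2).
So the schedule is: every Tuesday, Wednesday and Friday.
Next Tuesday: 2001-01-30.
The following Wednesday is 2001-01-31.
Next Friday: 2001-02-02.

2001-01-30, 2001-01-31, 2001-02-02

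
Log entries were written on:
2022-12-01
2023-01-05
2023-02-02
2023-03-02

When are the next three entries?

2023-04-06, 2023-05-04, 2023-06-01

All dates are Thursdays, 35, 28, 28 days apart.
Specifically, the 1st Thursday of each month.
1st Thursday of April 2023: 2023-04-06.
1st Thursday of May 2023: 2023-05-04.
1st Thursday of June 2023: 2023-06-01.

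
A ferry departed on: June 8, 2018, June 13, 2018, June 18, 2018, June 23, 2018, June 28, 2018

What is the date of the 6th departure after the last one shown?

July 28, 2018

The spacing is 5, 5, 5, 5 days — always 5 days.
June 28, 2018 + 5 days = July 3, 2018.
July 3, 2018 + 5 days = July 8, 2018.
July 8, 2018 + 5 days = July 13, 2018.
July 13, 2018 + 5 days = July 18, 2018.
July 18, 2018 + 5 days = July 23, 2018.
July 23, 2018 + 5 days = July 28, 2018.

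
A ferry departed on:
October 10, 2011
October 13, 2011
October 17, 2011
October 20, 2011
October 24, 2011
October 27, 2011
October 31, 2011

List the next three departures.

November 3, 2011; November 7, 2011; November 10, 2011

Gaps: 3, 4, 3, 4, 3, 4 days — not constant, but cyclic with period 2.
The events fall on every Monday and Thursday.
The following Thursday is November 3, 2011.
Next Monday: November 7, 2011.
Next Thursday: November 10, 2011.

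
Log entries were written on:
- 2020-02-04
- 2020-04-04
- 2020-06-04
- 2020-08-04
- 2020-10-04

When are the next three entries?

2020-12-04, 2021-02-04, 2021-04-04

The day-of-month is always 4 (60, 61, 61, 61 days between events).
So this recurs on the 4th of every 2 months.
Next: December 2020 → 2020-12-04.
Next: February 2021 → 2021-02-04.
April 2021: 2021-04-04.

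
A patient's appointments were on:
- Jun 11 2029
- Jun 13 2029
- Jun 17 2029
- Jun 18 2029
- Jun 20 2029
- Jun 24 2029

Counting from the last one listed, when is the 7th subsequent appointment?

Gaps: 2, 4, 1, 2, 4 days — not constant, but cyclic with period 3.
The events fall on every Monday, Wednesday and Sunday.
The following Monday is Jun 25 2029.
The following Wednesday is Jun 27 2029.
Next Sunday: Jul 1 2029.
Next Monday: Jul 2 2029.
The following Wednesday is Jul 4 2029.
Next Sunday: Jul 8 2029.
Next Monday: Jul 9 2029.

Jul 9 2029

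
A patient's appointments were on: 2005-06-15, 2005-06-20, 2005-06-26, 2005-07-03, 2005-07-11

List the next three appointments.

2005-07-20, 2005-07-30, 2005-08-10

Gaps: 5, 6, 7, 8 days — each gap is 1 larger than the previous one.
Next gap: 9 days. 2005-07-11 + 9 days = 2005-07-20.
Next gap: 10 days. 2005-07-20 + 10 days = 2005-07-30.
Next gap: 11 days. 2005-07-30 + 11 days = 2005-08-10.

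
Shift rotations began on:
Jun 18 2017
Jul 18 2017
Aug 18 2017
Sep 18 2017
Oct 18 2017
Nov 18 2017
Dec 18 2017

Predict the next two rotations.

Jan 18 2018, Feb 18 2018

Gaps: 30, 31, 31, 30, 31, 30 days — not constant. Every event is on the 18th of the month.
Pattern: the 18th of each month.
Next: January 2018 → Jan 18 2018.
February 2018: Feb 18 2018.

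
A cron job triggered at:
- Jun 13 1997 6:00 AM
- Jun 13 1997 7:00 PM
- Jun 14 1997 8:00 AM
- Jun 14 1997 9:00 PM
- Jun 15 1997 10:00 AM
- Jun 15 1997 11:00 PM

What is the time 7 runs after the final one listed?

Gaps: 13, 13, 13, 13, 13 hours — each event is 13 hours after the previous one.
Jun 15 1997 11:00 PM + 13 h = Jun 16 1997 12:00 PM.
Jun 16 1997 12:00 PM + 13 h = Jun 17 1997 1:00 AM.
Jun 17 1997 1:00 AM + 13 h = Jun 17 1997 2:00 PM.
Jun 17 1997 2:00 PM + 13 h = Jun 18 1997 3:00 AM.
Jun 18 1997 3:00 AM + 13 h = Jun 18 1997 4:00 PM.
Jun 18 1997 4:00 PM + 13 h = Jun 19 1997 5:00 AM.
Jun 19 1997 5:00 AM + 13 h = Jun 19 1997 6:00 PM.

Jun 19 1997 6:00 PM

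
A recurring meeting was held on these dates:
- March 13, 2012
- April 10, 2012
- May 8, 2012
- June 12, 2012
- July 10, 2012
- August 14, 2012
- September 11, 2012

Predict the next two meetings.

October 9, 2012; November 13, 2012

Gaps: 28, 28, 35, 28, 35, 28 days — a mix of 28 and 35. Every date is a Tuesday.
Each is the 2nd Tuesday of its month.
2nd Tuesday of October 2012: October 9, 2012.
2nd Tuesday of November 2012: November 13, 2012.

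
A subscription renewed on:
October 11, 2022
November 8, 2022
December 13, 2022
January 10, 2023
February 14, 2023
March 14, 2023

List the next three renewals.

April 11, 2023; May 9, 2023; June 13, 2023

All dates are Tuesdays, 28, 35, 28, 35, 28 days apart.
Specifically, the 2nd Tuesday of each month.
2nd Tuesday of April 2023: April 11, 2023.
2nd Tuesday of May 2023: May 9, 2023.
2nd Tuesday of June 2023: June 13, 2023.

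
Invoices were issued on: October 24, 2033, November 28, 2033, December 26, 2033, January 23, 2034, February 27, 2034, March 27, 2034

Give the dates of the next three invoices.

Gaps: 35, 28, 28, 35, 28 days — a mix of 28 and 35. Every date is a Monday.
Each is the 4th Monday of its month.
April 2034 — 4th Monday is April 24, 2034.
4th Monday of May 2034: May 22, 2034.
4th Monday of June 2034: June 26, 2034.

April 24, 2034; May 22, 2034; June 26, 2034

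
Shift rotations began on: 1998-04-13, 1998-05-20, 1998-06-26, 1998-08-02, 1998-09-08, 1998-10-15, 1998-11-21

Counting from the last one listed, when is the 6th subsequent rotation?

1999-07-01

Every event comes 37 days after the last (37, 37, 37, 37, 37, 37).
1998-11-21 + 37 days = 1998-12-28.
1998-12-28 + 37 days = 1999-02-03.
1999-02-03 + 37 days = 1999-03-12.
1999-03-12 + 37 days = 1999-04-18.
1999-04-18 + 37 days = 1999-05-25.
1999-05-25 + 37 days = 1999-07-01.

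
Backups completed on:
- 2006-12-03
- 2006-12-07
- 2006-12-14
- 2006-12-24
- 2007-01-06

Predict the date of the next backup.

The spacing grows by 3 each time: 4, 7, 10, 13 days.
Next gap: 16 days. 2007-01-06 + 16 days = 2007-01-22.

2007-01-22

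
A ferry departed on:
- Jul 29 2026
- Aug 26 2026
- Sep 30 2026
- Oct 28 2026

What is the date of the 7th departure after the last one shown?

These are Wednesdays with 28, 35, 28-day gaps.
Each is the final Wednesday of its month — Jul 29 2026 is past the 28th, so '4th Wednesday' doesn't fit.
Last Wednesday of November 2026: Nov 25 2026.
Last Wednesday of December 2026: Dec 30 2026.
January 2027 ends with Wednesday Jan 27 2027.
Last Wednesday of February 2027: Feb 24 2027.
Last Wednesday of March 2027: Mar 31 2027.
Last Wednesday of April 2027: Apr 28 2027.
May 2027 ends with Wednesday May 26 2027.

May 26 2027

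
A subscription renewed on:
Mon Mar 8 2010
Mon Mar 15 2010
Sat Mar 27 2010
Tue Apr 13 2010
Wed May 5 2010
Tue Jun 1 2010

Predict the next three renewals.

The spacing grows by 5 each time: 7, 12, 17, 22, 27 days.
Next gap: 32 days. Tue Jun 1 2010 + 32 days = Sat Jul 3 2010.
Next gap: 37 days. Sat Jul 3 2010 + 37 days = Mon Aug 9 2010.
Next gap: 42 days. Mon Aug 9 2010 + 42 days = Mon Sep 20 2010.

Sat Jul 3 2010, Mon Aug 9 2010, Mon Sep 20 2010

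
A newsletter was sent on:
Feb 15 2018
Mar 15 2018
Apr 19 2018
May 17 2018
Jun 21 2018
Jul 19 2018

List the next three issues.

Gaps: 28, 35, 28, 35, 28 days — a mix of 28 and 35. Every date is a Thursday.
Each is the 3rd Thursday of its month.
August 2018 — 3rd Thursday is Aug 16 2018.
3rd Thursday of September 2018: Sep 20 2018.
3rd Thursday of October 2018: Oct 18 2018.

Aug 16 2018, Sep 20 2018, Oct 18 2018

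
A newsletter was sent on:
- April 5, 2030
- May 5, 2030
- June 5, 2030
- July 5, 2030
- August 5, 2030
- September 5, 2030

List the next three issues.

October 5, 2030; November 5, 2030; December 5, 2030

The day-of-month is always 5 (30, 31, 30, 31, 31 days between events).
So this recurs on the 5th of each month.
October 2030: October 5, 2030.
November 2030: November 5, 2030.
Next: December 2030 → December 5, 2030.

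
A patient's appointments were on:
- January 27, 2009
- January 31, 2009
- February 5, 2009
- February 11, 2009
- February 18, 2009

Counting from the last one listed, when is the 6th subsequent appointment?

Gaps: 4, 5, 6, 7 days — each gap is 1 larger than the previous one.
Next gap: 8 days. February 18, 2009 + 8 days = February 26, 2009.
Next gap: 9 days. February 26, 2009 + 9 days = March 7, 2009.
Next gap: 10 days. March 7, 2009 + 10 days = March 17, 2009.
Next gap: 11 days. March 17, 2009 + 11 days = March 28, 2009.
Next gap: 12 days. March 28, 2009 + 12 days = April 9, 2009.
Next gap: 13 days. April 9, 2009 + 13 days = April 22, 2009.

April 22, 2009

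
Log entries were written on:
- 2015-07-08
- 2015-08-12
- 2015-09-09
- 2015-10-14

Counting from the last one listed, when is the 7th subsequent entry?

2016-05-11

Gaps: 35, 28, 35 days — a mix of 28 and 35. Every date is a Wednesday.
Each is the 2nd Wednesday of its month.
November 2015 — 2nd Wednesday is 2015-11-11.
December 2015 — 2nd Wednesday is 2015-12-09.
2nd Wednesday of January 2016: 2016-01-13.
February 2016 — 2nd Wednesday is 2016-02-10.
2nd Wednesday of March 2016: 2016-03-09.
April 2016 — 2nd Wednesday is 2016-04-13.
May 2016 — 2nd Wednesday is 2016-05-11.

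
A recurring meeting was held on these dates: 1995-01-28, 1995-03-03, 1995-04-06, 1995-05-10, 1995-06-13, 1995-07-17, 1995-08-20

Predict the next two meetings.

Gaps between consecutive events: 34, 34, 34, 34, 34, 34 days — a constant 34-day interval.
1995-08-20 + 34 days = 1995-09-23.
1995-09-23 + 34 days = 1995-10-27.

1995-09-23, 1995-10-27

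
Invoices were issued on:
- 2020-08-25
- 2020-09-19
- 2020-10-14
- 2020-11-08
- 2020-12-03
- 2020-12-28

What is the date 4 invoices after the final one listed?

2021-04-07

The spacing is 25, 25, 25, 25, 25 days — always 25 days.
2020-12-28 + 25 days = 2021-01-22.
2021-01-22 + 25 days = 2021-02-16.
2021-02-16 + 25 days = 2021-03-13.
2021-03-13 + 25 days = 2021-04-07.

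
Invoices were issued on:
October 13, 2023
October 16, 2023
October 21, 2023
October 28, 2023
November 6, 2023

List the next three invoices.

Gaps: 3, 5, 7, 9 days — each gap is 2 larger than the previous one.
Next gap: 11 days. November 6, 2023 + 11 days = November 17, 2023.
Next gap: 13 days. November 17, 2023 + 13 days = November 30, 2023.
Next gap: 15 days. November 30, 2023 + 15 days = December 15, 2023.

November 17, 2023; November 30, 2023; December 15, 2023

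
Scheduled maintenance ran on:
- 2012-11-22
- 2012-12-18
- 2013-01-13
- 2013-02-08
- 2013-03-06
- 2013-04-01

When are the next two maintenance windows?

2013-04-27, 2013-05-23

The spacing is 26, 26, 26, 26, 26 days — always 26 days.
2013-04-01 + 26 days = 2013-04-27.
2013-04-27 + 26 days = 2013-05-23.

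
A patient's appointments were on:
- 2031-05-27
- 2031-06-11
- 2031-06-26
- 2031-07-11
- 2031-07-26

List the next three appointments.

2031-08-10, 2031-08-25, 2031-09-09

Every event comes 15 days after the last (15, 15, 15, 15).
2031-07-26 + 15 days = 2031-08-10.
2031-08-10 + 15 days = 2031-08-25.
2031-08-25 + 15 days = 2031-09-09.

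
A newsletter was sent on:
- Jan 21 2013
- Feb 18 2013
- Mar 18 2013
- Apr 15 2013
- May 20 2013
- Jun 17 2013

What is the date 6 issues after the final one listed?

These are Mondays at 28- or 35-day spacing (28, 28, 28, 35, 28).
The pattern: 3rd Monday of the month.
July 2013 — 3rd Monday is Jul 15 2013.
3rd Monday of August 2013: Aug 19 2013.
3rd Monday of September 2013: Sep 16 2013.
October 2013 — 3rd Monday is Oct 21 2013.
3rd Monday of November 2013: Nov 18 2013.
3rd Monday of December 2013: Dec 16 2013.

Dec 16 2013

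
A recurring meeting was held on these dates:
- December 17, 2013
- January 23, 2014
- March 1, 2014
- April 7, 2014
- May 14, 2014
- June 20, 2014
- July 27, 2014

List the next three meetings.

September 2, 2014; October 9, 2014; November 15, 2014

Every event comes 37 days after the last (37, 37, 37, 37, 37, 37).
July 27, 2014 + 37 days = September 2, 2014.
September 2, 2014 + 37 days = October 9, 2014.
October 9, 2014 + 37 days = November 15, 2014.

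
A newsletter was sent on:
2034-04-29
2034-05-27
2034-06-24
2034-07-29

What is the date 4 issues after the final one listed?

2034-11-25

These are Saturdays with 28, 28, 35-day gaps.
Each is the final Saturday of its month — 2034-04-29 is past the 28th, so '4th Saturday' doesn't fit.
Last Saturday of August 2034: 2034-08-26.
Last Saturday of September 2034: 2034-09-30.
Last Saturday of October 2034: 2034-10-28.
November 2034 ends with Saturday 2034-11-25.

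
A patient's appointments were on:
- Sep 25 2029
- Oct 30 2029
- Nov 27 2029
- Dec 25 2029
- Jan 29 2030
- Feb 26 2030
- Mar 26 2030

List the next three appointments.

Apr 30 2030, May 28 2030, Jun 25 2030

All Tuesdays; the gaps (35, 28, 28, 35, 28, 28) vary with month length.
This is the last Tuesday of each month.
Last Tuesday of April 2030: Apr 30 2030.
May 2030 ends with Tuesday May 28 2030.
June 2030 ends with Tuesday Jun 25 2030.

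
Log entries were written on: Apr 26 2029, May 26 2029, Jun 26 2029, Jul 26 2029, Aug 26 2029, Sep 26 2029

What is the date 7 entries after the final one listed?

The day-of-month is always 26 (30, 31, 30, 31, 31 days between events).
So this recurs on the 26th of each month.
October 2029: Oct 26 2029.
Next: November 2029 → Nov 26 2029.
Next: December 2029 → Dec 26 2029.
January 2030: Jan 26 2030.
Next: February 2030 → Feb 26 2030.
Next: March 2030 → Mar 26 2030.
Next: April 2030 → Apr 26 2030.

Apr 26 2030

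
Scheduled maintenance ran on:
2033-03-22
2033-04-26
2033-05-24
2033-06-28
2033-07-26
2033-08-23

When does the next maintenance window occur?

Gaps: 35, 28, 35, 28, 28 days — a mix of 28 and 35. Every date is a Tuesday.
Each is the 4th Tuesday of its month.
4th Tuesday of September 2033: 2033-09-27.

2033-09-27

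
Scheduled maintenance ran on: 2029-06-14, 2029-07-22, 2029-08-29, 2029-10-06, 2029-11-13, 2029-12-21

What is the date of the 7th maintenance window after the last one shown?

2030-09-13

Every event comes 38 days after the last (38, 38, 38, 38, 38).
2029-12-21 + 38 days = 2030-01-28.
2030-01-28 + 38 days = 2030-03-07.
2030-03-07 + 38 days = 2030-04-14.
2030-04-14 + 38 days = 2030-05-22.
2030-05-22 + 38 days = 2030-06-29.
2030-06-29 + 38 days = 2030-08-06.
2030-08-06 + 38 days = 2030-09-13.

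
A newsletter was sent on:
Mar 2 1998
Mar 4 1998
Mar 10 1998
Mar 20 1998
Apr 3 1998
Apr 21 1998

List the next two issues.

May 13 1998, Jun 8 1998

The spacing grows by 4 each time: 2, 6, 10, 14, 18 days.
Next gap: 22 days. Apr 21 1998 + 22 days = May 13 1998.
Next gap: 26 days. May 13 1998 + 26 days = Jun 8 1998.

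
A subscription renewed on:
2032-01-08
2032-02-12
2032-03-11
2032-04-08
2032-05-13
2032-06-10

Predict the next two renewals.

2032-07-08, 2032-08-12

All dates are Thursdays, 35, 28, 28, 35, 28 days apart.
Specifically, the 2nd Thursday of each month.
2nd Thursday of July 2032: 2032-07-08.
August 2032 — 2nd Thursday is 2032-08-12.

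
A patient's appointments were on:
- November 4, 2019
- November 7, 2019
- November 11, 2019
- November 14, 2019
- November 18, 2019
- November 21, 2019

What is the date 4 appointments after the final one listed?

The gap pattern 3, 4, 3, 4, 3 repeats every 2 events.
These are the Mondays and Thursdays of each week.
Next Monday: November 25, 2019.
Next Thursday: November 28, 2019.
Next Monday: December 2, 2019.
The following Thursday is December 5, 2019.

December 5, 2019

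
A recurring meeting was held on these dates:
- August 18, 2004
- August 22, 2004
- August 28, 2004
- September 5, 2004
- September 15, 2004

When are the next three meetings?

September 27, 2004; October 11, 2004; October 27, 2004

Intervals are 4, 6, 8, 10 days — an arithmetic progression with common difference 2.
Next gap: 12 days. September 15, 2004 + 12 days = September 27, 2004.
Next gap: 14 days. September 27, 2004 + 14 days = October 11, 2004.
Next gap: 16 days. October 11, 2004 + 16 days = October 27, 2004.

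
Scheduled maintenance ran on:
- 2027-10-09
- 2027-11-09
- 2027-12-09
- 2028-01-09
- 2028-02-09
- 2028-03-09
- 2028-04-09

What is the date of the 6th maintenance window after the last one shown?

2028-10-09

Each date is the 9th; the gaps (31, 30, 31, 31, 29, 31) track the month lengths.
The rule is the 9th of each month.
Next: May 2028 → 2028-05-09.
June 2028: 2028-06-09.
Next: July 2028 → 2028-07-09.
August 2028: 2028-08-09.
September 2028: 2028-09-09.
October 2028: 2028-10-09.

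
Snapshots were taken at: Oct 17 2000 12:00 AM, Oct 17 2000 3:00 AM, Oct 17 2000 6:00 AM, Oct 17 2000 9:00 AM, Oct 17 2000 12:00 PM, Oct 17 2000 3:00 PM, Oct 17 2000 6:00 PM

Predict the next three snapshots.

Oct 17 2000 9:00 PM, Oct 18 2000 12:00 AM, Oct 18 2000 3:00 AM

Spacing: 3, 3, 3, 3, 3, 3 h — constant 3 h.
Oct 17 2000 6:00 PM + 3 h = Oct 17 2000 9:00 PM.
Oct 17 2000 9:00 PM + 3 h = Oct 18 2000 12:00 AM.
Oct 18 2000 12:00 AM + 3 h = Oct 18 2000 3:00 AM.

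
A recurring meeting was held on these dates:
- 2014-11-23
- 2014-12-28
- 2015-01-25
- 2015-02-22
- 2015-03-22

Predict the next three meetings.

2015-04-26, 2015-05-24, 2015-06-28

Gaps: 35, 28, 28, 28 days — a mix of 28 and 35. Every date is a Sunday.
Each is the 4th Sunday of its month.
4th Sunday of April 2015: 2015-04-26.
May 2015 — 4th Sunday is 2015-05-24.
4th Sunday of June 2015: 2015-06-28.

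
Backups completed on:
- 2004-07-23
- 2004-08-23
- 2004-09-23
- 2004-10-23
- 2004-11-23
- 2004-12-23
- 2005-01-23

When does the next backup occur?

2005-02-23

Gaps: 31, 31, 30, 31, 30, 31 days — not constant. Every event is on the 23rd of the month.
Pattern: the 23rd of each month.
Next: February 2005 → 2005-02-23.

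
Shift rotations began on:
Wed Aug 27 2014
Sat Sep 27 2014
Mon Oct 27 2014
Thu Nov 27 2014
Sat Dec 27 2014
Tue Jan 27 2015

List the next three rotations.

The day-of-month is always 27 (31, 30, 31, 30, 31 days between events).
So this recurs on the 27th of each month.
Next: February 2015 → Fri Feb 27 2015.
March 2015: Fri Mar 27 2015.
Next: April 2015 → Mon Apr 27 2015.

Fri Feb 27 2015, Fri Mar 27 2015, Mon Apr 27 2015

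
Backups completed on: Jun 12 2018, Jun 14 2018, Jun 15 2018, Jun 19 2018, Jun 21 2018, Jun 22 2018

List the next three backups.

Jun 26 2018, Jun 28 2018, Jun 29 2018

Every event lands on a Tuesday or Thursday or Friday (gaps cycle 2, 1, 4, 2, 1).
So the schedule is: every Tuesday, Thursday and Friday.
The following Tuesday is Jun 26 2018.
Next Thursday: Jun 28 2018.
The following Friday is Jun 29 2018.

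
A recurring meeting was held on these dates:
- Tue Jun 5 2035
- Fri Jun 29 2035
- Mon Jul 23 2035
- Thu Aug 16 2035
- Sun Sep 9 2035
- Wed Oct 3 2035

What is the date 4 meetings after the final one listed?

Mon Jan 7 2036

The spacing is 24, 24, 24, 24, 24 days — always 24 days.
Wed Oct 3 2035 + 24 days = Sat Oct 27 2035.
Sat Oct 27 2035 + 24 days = Tue Nov 20 2035.
Tue Nov 20 2035 + 24 days = Fri Dec 14 2035.
Fri Dec 14 2035 + 24 days = Mon Jan 7 2036.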